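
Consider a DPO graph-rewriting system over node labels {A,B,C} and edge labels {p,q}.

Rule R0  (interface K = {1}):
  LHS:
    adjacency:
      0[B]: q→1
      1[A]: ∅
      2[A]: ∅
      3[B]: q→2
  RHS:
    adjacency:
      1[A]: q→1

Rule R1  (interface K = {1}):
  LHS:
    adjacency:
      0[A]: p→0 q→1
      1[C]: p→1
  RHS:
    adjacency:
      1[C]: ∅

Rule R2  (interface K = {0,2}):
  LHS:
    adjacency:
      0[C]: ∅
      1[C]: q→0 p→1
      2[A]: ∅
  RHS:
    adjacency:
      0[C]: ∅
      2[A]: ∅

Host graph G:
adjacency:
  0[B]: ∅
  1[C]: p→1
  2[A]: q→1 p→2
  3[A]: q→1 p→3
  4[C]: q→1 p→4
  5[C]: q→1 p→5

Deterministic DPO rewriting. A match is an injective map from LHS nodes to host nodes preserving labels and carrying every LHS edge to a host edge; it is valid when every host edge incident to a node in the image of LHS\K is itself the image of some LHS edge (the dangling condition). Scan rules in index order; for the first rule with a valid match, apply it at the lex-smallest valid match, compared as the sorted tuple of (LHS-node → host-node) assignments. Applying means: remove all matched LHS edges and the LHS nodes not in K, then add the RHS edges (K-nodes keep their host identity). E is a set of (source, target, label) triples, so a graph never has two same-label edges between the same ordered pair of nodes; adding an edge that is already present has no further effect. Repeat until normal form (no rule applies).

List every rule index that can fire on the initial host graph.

Answer: [R1,R2]

Derivation:
R0: no valid match — LHS pattern not found
R1: 2 valid matches — {0↦2, 1↦1}, {0↦3, 1↦1}
R2: 4 valid matches — {0↦1, 1↦4, 2↦2}, {0↦1, 1↦4, 2↦3}, {0↦1, 1↦5, 2↦2} (+1 more)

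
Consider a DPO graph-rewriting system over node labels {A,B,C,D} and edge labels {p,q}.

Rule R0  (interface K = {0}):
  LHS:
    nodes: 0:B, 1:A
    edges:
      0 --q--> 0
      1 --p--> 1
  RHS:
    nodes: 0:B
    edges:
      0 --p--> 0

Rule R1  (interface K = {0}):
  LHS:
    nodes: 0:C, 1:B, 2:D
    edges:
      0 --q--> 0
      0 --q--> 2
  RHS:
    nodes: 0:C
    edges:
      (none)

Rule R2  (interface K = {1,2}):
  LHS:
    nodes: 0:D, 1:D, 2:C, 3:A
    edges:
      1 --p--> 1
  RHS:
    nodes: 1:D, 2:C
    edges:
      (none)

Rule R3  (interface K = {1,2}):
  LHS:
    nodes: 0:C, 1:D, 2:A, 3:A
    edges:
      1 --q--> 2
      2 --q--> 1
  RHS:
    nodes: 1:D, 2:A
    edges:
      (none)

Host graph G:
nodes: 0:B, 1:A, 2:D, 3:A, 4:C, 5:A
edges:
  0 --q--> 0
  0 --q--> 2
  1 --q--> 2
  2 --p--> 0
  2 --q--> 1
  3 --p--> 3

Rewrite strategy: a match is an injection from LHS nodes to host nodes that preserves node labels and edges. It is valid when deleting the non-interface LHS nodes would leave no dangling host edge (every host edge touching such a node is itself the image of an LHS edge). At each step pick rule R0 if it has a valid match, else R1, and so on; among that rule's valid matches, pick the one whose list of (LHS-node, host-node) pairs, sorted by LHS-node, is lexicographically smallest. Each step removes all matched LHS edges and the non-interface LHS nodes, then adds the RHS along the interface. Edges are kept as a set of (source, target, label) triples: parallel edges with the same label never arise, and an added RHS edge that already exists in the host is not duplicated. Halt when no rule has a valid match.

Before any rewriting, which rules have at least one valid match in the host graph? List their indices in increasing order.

R0: 1 valid match — {0↦0, 1↦3}
R1: no valid match — LHS pattern not found
R2: no valid match — LHS pattern not found
R3: 1 valid match — {0↦4, 1↦2, 2↦1, 3↦5}

Answer: [R0,R3]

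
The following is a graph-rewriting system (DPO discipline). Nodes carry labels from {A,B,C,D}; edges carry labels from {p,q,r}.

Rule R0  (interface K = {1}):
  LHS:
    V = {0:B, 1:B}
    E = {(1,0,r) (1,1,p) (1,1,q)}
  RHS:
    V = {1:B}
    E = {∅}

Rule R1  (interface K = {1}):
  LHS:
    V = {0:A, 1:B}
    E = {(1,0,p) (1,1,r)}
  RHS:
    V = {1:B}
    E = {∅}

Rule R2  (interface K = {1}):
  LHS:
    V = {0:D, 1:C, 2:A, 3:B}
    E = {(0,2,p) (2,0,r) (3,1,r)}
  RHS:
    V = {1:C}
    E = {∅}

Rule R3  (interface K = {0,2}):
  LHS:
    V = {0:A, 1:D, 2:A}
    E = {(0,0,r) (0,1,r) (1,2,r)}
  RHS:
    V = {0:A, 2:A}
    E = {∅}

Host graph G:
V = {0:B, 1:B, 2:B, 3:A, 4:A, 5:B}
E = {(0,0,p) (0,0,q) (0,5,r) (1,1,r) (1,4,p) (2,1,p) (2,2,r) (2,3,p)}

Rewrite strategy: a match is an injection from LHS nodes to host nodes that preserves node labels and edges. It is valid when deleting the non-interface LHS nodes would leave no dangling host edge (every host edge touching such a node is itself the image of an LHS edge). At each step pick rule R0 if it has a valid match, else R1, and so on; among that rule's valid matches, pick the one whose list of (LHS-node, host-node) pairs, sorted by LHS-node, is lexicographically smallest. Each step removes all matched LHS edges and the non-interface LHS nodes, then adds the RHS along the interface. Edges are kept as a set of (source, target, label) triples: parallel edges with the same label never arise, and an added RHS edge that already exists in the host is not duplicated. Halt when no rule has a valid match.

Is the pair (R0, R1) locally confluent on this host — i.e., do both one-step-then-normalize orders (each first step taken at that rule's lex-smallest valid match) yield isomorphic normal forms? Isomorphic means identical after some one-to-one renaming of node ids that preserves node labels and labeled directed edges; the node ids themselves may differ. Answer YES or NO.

Answer: YES

Steps:
branch R0-first: apply at {0↦5, 1↦0} → |E|=5, then 2 more step(s) → NF |V|=3 |E|=1 V={0:B, 1:B, 2:B} E=2-p->1
branch R1-first: apply at {0↦3, 1↦2} → |E|=6, then 2 more step(s) → NF |V|=3 |E|=1 V={0:B, 1:B, 2:B} E=2-p->1
graphs isomorphic (equal up to label-preserving node renaming)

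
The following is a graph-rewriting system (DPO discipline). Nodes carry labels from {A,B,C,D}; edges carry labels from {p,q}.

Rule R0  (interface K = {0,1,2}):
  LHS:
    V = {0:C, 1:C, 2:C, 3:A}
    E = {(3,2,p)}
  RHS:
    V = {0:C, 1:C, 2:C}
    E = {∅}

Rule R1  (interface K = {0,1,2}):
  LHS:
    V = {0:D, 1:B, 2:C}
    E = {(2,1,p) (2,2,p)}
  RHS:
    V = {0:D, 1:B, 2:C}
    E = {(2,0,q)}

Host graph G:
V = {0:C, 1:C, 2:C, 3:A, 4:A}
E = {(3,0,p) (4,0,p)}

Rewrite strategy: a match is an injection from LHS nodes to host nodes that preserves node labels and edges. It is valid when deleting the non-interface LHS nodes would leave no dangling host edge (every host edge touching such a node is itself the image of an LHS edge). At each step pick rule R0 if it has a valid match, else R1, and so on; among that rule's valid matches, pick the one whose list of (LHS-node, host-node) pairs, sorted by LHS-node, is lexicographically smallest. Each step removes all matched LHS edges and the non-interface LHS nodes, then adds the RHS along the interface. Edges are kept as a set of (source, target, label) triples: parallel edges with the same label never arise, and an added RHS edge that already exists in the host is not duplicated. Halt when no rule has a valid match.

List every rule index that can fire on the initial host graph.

Answer: [R0]

Rewrite trace:
R0: 4 valid matches — {0↦1, 1↦2, 2↦0, 3↦3}, {0↦1, 1↦2, 2↦0, 3↦4}, {0↦2, 1↦1, 2↦0, 3↦3} (+1 more)
R1: no valid match — LHS pattern not found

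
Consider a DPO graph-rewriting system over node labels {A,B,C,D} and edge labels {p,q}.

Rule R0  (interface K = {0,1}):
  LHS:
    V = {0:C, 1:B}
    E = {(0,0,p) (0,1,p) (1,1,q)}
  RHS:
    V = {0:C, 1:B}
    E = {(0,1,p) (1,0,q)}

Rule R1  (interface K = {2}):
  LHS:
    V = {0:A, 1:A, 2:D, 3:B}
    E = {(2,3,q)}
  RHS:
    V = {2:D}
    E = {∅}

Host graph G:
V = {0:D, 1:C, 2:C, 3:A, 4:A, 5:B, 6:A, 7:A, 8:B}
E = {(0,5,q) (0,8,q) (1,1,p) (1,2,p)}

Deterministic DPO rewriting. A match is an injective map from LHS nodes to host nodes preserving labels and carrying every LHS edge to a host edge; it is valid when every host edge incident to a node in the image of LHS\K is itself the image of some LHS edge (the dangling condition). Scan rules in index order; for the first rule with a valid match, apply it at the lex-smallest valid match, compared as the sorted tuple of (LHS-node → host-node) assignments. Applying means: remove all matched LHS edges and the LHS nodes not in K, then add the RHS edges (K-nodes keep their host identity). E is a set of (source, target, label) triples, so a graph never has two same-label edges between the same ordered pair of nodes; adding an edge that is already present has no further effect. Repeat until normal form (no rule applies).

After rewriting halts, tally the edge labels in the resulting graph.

Answer: p:2

Rewrite trace:
initial: |V|=9 |E|=4  E = 0-q->5 0-q->8 1-p->1 1-p->2
step 1: apply R1 at {0↦3, 1↦4, 2↦0, 3↦5}  → |V|=6 |E|=3  E = 0-q->8 1-p->1 1-p->2
step 2: apply R1 at {0↦6, 1↦7, 2↦0, 3↦8}  → |V|=3 |E|=2  E = 1-p->1 1-p->2
halt: no rule applies after step 2
NF edges: [(1, 1, 'p'), (1, 2, 'p')]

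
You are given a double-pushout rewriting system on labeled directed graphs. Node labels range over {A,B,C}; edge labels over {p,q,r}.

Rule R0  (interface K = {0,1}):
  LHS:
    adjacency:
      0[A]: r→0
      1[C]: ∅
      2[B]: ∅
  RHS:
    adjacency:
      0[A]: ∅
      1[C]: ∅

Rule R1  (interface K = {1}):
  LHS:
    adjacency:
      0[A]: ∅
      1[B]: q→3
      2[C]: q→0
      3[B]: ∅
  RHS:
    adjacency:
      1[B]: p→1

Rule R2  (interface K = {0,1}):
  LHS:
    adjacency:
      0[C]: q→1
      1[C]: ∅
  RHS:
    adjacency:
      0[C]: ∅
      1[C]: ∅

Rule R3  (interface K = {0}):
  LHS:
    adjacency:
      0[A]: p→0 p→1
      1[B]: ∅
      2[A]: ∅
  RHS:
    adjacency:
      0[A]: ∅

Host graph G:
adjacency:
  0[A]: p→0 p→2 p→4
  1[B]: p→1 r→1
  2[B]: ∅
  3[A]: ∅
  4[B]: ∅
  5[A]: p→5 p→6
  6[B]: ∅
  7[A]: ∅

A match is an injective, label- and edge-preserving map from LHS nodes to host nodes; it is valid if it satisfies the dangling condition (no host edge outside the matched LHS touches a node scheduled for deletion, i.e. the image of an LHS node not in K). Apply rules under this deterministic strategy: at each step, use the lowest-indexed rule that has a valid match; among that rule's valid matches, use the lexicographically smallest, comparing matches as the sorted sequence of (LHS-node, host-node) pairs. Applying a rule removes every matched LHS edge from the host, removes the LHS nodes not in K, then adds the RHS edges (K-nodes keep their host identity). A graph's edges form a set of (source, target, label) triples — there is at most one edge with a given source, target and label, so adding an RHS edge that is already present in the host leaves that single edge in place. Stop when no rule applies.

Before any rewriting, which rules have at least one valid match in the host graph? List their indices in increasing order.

Answer: [R3]

Rewrite trace:
R0: no valid match — LHS pattern not found
R1: no valid match — LHS pattern not found
R2: no valid match — LHS pattern not found
R3: 6 valid matches — {0↦0, 1↦2, 2↦3}, {0↦0, 1↦2, 2↦7}, {0↦0, 1↦4, 2↦3} (+3 more)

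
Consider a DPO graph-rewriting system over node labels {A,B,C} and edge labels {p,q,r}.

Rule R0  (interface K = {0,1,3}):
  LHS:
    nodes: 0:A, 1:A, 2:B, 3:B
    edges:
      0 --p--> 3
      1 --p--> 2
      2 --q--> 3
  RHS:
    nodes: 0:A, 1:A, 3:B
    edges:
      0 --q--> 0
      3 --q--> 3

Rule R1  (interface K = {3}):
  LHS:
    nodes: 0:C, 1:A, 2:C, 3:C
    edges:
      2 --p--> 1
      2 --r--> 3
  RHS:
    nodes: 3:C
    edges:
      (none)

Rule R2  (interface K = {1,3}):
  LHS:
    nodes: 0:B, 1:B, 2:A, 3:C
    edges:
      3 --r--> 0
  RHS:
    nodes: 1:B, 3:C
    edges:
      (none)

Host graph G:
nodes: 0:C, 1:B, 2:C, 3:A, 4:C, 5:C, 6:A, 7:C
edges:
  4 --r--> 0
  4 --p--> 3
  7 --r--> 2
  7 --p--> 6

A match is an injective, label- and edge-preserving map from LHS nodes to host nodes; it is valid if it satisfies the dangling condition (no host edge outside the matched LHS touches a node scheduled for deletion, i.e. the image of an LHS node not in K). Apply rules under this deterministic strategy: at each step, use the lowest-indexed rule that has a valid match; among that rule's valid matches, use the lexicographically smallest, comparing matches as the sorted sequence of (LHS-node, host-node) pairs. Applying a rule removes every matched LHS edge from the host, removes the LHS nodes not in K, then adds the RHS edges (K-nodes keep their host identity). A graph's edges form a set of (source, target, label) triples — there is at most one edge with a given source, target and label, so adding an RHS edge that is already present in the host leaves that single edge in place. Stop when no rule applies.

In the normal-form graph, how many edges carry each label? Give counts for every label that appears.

[0] host  ⇒  8 nodes, 4 edges  {4-r->0 4-p->3 7-r->2 7-p->6}
[1] R1 @ {0↦5, 1↦3, 2↦4, 3↦0}  ⇒  5 nodes, 2 edges  {7-r->2 7-p->6}
[2] R1 @ {0↦0, 1↦6, 2↦7, 3↦2}  ⇒  2 nodes, 0 edges  {∅}
halt: no rule applies after step 2
NF edges: []

Answer: (no edges)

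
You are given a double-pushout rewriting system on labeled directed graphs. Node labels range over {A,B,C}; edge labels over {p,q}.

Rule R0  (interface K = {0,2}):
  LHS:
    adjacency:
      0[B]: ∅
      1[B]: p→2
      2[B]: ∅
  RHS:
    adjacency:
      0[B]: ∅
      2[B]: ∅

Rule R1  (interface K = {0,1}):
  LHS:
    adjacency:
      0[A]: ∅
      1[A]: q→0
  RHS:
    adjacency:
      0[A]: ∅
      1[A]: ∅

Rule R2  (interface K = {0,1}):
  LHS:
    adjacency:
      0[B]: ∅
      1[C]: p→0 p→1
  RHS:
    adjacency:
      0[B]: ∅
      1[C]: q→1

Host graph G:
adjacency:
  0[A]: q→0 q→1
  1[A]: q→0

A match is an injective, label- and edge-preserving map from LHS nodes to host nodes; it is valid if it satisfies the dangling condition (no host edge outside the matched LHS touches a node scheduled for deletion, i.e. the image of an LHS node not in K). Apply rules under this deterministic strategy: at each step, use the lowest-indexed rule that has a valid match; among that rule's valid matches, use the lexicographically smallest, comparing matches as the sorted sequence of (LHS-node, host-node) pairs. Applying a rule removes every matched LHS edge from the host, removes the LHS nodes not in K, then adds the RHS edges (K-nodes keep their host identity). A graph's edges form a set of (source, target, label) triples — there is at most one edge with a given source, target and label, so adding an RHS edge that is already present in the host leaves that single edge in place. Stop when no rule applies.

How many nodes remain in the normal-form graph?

initial: |V|=2 |E|=3  E = 0-q->0 0-q->1 1-q->0
step 1: apply R1 at {0↦0, 1↦1}  → |V|=2 |E|=2  E = 0-q->0 0-q->1
step 2: apply R1 at {0↦1, 1↦0}  → |V|=2 |E|=1  E = 0-q->0
halt: no rule applies after step 2
NF nodes: {0:A, 1:A}

Answer: 2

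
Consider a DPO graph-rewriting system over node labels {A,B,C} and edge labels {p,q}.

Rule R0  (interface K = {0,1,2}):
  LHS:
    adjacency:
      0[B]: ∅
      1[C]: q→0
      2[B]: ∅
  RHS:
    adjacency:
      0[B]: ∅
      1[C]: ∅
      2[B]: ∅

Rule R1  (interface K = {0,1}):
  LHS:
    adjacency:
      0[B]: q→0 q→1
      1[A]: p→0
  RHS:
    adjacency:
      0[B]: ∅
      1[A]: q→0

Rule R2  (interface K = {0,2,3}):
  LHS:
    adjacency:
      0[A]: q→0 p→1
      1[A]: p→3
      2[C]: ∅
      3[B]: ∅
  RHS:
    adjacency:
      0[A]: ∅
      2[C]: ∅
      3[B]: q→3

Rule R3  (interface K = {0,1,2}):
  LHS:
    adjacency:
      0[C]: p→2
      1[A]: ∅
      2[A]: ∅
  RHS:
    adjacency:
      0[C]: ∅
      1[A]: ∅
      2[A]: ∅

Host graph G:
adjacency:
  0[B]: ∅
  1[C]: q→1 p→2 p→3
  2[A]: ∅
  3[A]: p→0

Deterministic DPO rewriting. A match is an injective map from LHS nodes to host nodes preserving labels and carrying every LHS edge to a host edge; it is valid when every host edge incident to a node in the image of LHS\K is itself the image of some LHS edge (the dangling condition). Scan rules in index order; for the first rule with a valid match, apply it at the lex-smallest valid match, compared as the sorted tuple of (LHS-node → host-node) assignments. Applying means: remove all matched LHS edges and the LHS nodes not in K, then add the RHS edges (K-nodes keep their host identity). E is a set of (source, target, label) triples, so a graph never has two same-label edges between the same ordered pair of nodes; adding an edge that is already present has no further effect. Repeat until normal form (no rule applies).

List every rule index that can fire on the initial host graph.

R0: no valid match — LHS pattern not found
R1: no valid match — LHS pattern not found
R2: no valid match — LHS pattern not found
R3: 2 valid matches — {0↦1, 1↦2, 2↦3}, {0↦1, 1↦3, 2↦2}

Answer: [R3]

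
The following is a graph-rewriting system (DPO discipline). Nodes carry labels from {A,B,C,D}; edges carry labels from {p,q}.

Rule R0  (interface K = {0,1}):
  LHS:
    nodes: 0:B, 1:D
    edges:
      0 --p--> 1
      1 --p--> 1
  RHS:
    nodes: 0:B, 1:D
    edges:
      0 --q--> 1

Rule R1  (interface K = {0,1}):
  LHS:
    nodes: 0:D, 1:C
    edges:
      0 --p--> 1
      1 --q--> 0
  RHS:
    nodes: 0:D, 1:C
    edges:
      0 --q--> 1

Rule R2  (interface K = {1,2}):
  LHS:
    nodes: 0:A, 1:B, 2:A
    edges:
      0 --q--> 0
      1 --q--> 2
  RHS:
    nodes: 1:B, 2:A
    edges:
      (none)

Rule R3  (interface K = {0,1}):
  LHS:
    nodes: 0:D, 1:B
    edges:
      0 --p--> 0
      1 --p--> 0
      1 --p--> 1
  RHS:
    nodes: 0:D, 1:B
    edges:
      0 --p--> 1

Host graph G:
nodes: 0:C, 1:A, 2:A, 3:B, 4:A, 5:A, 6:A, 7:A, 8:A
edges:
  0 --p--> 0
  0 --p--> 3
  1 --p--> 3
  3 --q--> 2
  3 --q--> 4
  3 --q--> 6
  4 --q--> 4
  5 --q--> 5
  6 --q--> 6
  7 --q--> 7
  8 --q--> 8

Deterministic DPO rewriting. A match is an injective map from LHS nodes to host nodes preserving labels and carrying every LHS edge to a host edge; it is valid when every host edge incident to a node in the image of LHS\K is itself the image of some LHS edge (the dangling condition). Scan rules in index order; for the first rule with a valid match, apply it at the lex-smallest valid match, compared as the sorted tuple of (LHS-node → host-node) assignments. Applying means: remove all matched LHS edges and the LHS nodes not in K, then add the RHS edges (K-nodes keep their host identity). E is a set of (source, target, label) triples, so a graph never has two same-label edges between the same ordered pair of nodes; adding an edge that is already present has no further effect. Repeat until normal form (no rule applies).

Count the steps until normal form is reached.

[0] host  ⇒  9 nodes, 11 edges  {0-p->0 0-p->3 1-p->3 3-q->2 3-q->4 3-q->6 4-q->4 5-q->5 6-q->6 7-q->7 8-q->8}
[1] R2 @ {0↦5, 1↦3, 2↦2}  ⇒  8 nodes, 9 edges  {0-p->0 0-p->3 1-p->3 3-q->4 3-q->6 4-q->4 6-q->6 7-q->7 8-q->8}
[2] R2 @ {0↦7, 1↦3, 2↦4}  ⇒  7 nodes, 7 edges  {0-p->0 0-p->3 1-p->3 3-q->6 4-q->4 6-q->6 8-q->8}
[3] R2 @ {0↦4, 1↦3, 2↦6}  ⇒  6 nodes, 5 edges  {0-p->0 0-p->3 1-p->3 6-q->6 8-q->8}
final graph: no rule applies after step 3

Answer: 3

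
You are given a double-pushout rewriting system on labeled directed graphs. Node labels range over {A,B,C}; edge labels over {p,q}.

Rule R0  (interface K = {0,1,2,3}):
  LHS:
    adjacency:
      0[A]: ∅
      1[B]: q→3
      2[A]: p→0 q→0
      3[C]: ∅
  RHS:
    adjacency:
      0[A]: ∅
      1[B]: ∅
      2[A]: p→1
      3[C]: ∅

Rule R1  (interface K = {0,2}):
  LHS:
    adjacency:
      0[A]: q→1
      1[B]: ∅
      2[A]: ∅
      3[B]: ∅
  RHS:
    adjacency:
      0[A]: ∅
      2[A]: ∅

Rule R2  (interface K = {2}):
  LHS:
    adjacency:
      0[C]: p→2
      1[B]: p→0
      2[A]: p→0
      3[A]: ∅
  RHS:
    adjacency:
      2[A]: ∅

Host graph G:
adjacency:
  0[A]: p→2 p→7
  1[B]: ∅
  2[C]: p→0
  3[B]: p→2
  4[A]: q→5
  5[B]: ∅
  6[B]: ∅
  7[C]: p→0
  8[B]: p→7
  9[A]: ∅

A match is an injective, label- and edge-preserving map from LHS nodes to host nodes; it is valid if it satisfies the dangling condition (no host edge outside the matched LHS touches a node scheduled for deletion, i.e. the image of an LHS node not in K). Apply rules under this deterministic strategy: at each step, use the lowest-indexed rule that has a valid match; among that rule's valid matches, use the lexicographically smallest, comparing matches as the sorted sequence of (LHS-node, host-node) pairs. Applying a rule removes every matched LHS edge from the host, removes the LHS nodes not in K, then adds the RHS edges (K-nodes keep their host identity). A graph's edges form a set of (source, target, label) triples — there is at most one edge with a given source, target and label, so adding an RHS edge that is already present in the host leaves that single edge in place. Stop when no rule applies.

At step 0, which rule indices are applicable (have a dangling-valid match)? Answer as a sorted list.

Answer: [R1,R2]

Steps:
R0: no valid match — LHS pattern not found
R1: 4 valid matches — {0↦4, 1↦5, 2↦0, 3↦1}, {0↦4, 1↦5, 2↦0, 3↦6}, {0↦4, 1↦5, 2↦9, 3↦1} (+1 more)
R2: 2 valid matches — {0↦2, 1↦3, 2↦0, 3↦9}, {0↦7, 1↦8, 2↦0, 3↦9}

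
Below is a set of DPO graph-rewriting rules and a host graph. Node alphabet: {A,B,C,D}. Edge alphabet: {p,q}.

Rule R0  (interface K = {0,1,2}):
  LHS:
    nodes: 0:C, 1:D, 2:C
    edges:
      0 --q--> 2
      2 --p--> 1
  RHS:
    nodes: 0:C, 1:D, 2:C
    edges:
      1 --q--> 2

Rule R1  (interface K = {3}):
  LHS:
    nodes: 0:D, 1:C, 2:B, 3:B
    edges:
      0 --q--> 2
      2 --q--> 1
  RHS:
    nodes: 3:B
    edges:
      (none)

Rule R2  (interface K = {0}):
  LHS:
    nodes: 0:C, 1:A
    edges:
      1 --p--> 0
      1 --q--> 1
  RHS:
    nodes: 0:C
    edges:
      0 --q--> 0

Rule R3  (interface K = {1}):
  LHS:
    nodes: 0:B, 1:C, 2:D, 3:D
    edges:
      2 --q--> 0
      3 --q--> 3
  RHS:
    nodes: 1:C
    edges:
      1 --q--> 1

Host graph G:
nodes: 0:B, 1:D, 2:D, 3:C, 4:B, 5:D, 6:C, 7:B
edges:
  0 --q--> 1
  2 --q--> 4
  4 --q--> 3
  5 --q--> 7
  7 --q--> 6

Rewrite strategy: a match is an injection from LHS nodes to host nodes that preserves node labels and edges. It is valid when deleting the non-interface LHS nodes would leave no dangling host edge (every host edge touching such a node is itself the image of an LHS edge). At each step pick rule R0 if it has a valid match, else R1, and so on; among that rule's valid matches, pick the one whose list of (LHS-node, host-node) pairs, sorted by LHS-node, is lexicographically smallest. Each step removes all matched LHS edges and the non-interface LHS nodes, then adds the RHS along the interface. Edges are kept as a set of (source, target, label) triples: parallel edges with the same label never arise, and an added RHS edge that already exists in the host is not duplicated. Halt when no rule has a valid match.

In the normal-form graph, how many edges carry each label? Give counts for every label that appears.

Answer: q:1

Rewrite trace:
[0] host  ⇒  8 nodes, 5 edges  {0-q->1 2-q->4 4-q->3 5-q->7 7-q->6}
[1] R1 @ {0↦2, 1↦3, 2↦4, 3↦0}  ⇒  5 nodes, 3 edges  {0-q->1 5-q->7 7-q->6}
[2] R1 @ {0↦5, 1↦6, 2↦7, 3↦0}  ⇒  2 nodes, 1 edges  {0-q->1}
halt: no rule applies after step 2
NF edges: [(0, 1, 'q')]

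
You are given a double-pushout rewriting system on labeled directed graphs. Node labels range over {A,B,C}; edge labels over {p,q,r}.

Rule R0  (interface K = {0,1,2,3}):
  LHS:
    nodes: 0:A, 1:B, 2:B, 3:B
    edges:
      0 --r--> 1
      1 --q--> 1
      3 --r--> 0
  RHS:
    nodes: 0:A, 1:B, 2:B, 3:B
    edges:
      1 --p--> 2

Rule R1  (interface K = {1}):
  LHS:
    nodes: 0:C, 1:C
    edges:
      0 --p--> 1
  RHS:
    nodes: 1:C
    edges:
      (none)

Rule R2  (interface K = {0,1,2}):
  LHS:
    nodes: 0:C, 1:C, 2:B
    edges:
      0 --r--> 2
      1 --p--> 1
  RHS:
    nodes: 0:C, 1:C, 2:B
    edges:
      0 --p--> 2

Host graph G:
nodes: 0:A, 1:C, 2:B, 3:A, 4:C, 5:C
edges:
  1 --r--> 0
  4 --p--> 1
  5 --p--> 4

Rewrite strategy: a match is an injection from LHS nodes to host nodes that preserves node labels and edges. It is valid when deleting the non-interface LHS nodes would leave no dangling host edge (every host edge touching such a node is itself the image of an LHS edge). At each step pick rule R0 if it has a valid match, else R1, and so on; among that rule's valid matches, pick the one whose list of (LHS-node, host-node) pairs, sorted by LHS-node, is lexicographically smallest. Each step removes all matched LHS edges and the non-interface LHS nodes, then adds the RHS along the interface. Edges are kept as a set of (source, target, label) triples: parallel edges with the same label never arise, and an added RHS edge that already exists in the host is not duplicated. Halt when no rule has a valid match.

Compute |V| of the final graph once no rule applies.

start.  V:6 E:3  edges: 1-r->0 4-p->1 5-p->4
1. fire R1 via {0↦5, 1↦4}  →  V:5 E:2  edges: 1-r->0 4-p->1
2. fire R1 via {0↦4, 1↦1}  →  V:4 E:1  edges: 1-r->0
halt: no rule applies after step 2
NF nodes: {0:A, 1:C, 2:B, 3:A}

Answer: 4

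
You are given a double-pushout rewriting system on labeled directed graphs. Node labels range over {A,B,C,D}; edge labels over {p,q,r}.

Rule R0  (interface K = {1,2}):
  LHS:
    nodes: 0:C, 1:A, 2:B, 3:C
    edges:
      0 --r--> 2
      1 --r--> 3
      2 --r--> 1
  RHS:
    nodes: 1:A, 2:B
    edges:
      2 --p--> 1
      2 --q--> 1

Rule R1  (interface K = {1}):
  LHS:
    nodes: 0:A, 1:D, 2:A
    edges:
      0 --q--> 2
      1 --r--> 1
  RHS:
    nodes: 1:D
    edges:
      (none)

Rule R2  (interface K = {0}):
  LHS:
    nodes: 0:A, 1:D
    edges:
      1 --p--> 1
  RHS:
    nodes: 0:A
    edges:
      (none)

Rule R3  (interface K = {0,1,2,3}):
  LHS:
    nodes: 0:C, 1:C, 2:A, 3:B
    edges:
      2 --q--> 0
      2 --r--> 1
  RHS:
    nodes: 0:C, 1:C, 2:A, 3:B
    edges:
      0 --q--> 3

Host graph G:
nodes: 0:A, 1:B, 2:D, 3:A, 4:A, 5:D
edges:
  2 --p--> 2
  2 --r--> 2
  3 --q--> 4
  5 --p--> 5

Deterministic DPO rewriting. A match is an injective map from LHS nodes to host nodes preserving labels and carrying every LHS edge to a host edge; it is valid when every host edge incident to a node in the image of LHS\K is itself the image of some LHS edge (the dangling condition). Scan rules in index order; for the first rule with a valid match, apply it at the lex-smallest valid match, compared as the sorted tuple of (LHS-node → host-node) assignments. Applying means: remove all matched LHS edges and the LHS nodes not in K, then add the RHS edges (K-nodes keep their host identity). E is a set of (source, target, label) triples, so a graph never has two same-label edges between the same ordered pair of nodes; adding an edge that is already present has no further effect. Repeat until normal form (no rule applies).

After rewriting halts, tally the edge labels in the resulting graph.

Answer: (no edges)

Derivation:
start.  V:6 E:4  edges: 2-p->2 2-r->2 3-q->4 5-p->5
1. fire R1 via {0↦3, 1↦2, 2↦4}  →  V:4 E:2  edges: 2-p->2 5-p->5
2. fire R2 via {0↦0, 1↦2}  →  V:3 E:1  edges: 5-p->5
3. fire R2 via {0↦0, 1↦5}  →  V:2 E:0  edges: ∅
final graph: no rule applies after step 3
NF edges: []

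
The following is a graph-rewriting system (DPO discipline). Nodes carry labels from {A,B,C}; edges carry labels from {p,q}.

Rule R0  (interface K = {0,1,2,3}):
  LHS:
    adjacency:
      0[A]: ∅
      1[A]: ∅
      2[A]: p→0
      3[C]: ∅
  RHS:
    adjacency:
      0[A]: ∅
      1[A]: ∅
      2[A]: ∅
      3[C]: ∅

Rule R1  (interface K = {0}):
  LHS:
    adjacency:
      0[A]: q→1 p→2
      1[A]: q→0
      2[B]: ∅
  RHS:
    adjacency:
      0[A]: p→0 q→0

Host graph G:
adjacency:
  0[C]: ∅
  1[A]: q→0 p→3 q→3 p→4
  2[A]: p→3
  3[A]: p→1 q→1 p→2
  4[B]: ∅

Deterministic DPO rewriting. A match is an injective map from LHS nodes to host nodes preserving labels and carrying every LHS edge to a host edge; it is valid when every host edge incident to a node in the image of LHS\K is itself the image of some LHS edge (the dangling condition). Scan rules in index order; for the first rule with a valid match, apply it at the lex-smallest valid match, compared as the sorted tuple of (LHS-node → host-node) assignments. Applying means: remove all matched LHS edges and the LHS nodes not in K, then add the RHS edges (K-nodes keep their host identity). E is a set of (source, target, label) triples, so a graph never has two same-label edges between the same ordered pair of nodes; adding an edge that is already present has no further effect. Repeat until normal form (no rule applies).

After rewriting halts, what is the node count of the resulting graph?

Answer: 3

Steps:
start.  V:5 E:8  edges: 1-q->0 1-p->3 1-q->3 1-p->4 2-p->3 3-p->1 3-q->1 3-p->2
1. fire R0 via {0↦1, 1↦2, 2↦3, 3↦0}  →  V:5 E:7  edges: 1-q->0 1-p->3 1-q->3 1-p->4 2-p->3 3-q->1 3-p->2
2. fire R0 via {0↦2, 1↦1, 2↦3, 3↦0}  →  V:5 E:6  edges: 1-q->0 1-p->3 1-q->3 1-p->4 2-p->3 3-q->1
3. fire R0 via {0↦3, 1↦1, 2↦2, 3↦0}  →  V:5 E:5  edges: 1-q->0 1-p->3 1-q->3 1-p->4 3-q->1
4. fire R0 via {0↦3, 1↦2, 2↦1, 3↦0}  →  V:5 E:4  edges: 1-q->0 1-q->3 1-p->4 3-q->1
5. fire R1 via {0↦1, 1↦3, 2↦4}  →  V:3 E:3  edges: 1-q->0 1-p->1 1-q->1
final graph: no rule applies after step 5
NF nodes: {0:C, 1:A, 2:A}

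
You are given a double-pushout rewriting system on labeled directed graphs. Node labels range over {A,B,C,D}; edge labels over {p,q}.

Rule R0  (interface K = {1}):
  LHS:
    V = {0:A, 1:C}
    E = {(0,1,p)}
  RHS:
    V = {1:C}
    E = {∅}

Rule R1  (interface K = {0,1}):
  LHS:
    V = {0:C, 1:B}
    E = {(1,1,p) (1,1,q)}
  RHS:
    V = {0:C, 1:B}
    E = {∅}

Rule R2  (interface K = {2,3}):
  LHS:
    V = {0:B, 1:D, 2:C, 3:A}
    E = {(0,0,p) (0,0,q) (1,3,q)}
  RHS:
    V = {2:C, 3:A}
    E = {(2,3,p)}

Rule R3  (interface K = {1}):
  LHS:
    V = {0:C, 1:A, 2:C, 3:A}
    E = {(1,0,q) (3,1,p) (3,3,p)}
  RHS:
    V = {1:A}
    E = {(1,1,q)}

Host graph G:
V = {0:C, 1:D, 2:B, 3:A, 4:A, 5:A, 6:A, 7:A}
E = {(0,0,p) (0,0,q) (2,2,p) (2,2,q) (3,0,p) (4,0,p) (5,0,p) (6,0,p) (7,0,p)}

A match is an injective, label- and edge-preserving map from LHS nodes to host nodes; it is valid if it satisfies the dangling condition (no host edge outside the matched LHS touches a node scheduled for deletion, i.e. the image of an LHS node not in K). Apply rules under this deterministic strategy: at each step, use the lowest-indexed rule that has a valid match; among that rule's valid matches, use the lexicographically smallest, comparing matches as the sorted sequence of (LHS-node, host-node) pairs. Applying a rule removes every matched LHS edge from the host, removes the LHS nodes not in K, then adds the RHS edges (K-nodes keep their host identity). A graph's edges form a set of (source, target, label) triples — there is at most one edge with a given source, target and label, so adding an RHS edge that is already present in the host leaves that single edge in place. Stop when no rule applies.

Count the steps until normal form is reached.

start.  V:8 E:9  edges: 0-p->0 0-q->0 2-p->2 2-q->2 3-p->0 4-p->0 5-p->0 6-p->0 7-p->0
1. fire R0 via {0↦3, 1↦0}  →  V:7 E:8  edges: 0-p->0 0-q->0 2-p->2 2-q->2 4-p->0 5-p->0 6-p->0 7-p->0
2. fire R0 via {0↦4, 1↦0}  →  V:6 E:7  edges: 0-p->0 0-q->0 2-p->2 2-q->2 5-p->0 6-p->0 7-p->0
3. fire R0 via {0↦5, 1↦0}  →  V:5 E:6  edges: 0-p->0 0-q->0 2-p->2 2-q->2 6-p->0 7-p->0
4. fire R0 via {0↦6, 1↦0}  →  V:4 E:5  edges: 0-p->0 0-q->0 2-p->2 2-q->2 7-p->0
5. fire R0 via {0↦7, 1↦0}  →  V:3 E:4  edges: 0-p->0 0-q->0 2-p->2 2-q->2
6. fire R1 via {0↦0, 1↦2}  →  V:3 E:2  edges: 0-p->0 0-q->0
normal form: no rule applies after step 6

Answer: 6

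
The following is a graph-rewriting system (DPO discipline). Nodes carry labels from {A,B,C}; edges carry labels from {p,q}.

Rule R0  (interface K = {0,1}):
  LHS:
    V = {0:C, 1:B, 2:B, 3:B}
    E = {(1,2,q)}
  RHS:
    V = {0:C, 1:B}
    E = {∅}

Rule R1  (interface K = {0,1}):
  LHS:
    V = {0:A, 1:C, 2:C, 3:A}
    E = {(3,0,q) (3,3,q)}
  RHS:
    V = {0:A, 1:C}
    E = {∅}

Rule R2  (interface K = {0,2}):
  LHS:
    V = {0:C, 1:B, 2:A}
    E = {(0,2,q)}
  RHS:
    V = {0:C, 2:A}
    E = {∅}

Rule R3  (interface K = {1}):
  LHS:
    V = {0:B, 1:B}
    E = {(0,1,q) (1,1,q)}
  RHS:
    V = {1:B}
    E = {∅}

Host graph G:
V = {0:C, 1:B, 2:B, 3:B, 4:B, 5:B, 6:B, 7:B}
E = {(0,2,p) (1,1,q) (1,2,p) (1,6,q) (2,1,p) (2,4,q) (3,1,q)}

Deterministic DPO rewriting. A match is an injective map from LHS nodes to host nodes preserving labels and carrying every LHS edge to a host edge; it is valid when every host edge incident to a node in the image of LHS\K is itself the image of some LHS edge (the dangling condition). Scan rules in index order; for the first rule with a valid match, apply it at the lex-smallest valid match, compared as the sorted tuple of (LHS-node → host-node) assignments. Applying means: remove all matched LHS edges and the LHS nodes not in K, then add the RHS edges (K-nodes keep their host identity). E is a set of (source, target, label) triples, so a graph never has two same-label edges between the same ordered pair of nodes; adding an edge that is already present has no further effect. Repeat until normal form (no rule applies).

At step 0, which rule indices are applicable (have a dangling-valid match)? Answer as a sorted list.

R0: 4 valid matches — {0↦0, 1↦1, 2↦6, 3↦5}, {0↦0, 1↦1, 2↦6, 3↦7}, {0↦0, 1↦2, 2↦4, 3↦5} (+1 more)
R1: no valid match — LHS pattern not found
R2: no valid match — LHS pattern not found
R3: 1 valid match — {0↦3, 1↦1}

Answer: [R0,R3]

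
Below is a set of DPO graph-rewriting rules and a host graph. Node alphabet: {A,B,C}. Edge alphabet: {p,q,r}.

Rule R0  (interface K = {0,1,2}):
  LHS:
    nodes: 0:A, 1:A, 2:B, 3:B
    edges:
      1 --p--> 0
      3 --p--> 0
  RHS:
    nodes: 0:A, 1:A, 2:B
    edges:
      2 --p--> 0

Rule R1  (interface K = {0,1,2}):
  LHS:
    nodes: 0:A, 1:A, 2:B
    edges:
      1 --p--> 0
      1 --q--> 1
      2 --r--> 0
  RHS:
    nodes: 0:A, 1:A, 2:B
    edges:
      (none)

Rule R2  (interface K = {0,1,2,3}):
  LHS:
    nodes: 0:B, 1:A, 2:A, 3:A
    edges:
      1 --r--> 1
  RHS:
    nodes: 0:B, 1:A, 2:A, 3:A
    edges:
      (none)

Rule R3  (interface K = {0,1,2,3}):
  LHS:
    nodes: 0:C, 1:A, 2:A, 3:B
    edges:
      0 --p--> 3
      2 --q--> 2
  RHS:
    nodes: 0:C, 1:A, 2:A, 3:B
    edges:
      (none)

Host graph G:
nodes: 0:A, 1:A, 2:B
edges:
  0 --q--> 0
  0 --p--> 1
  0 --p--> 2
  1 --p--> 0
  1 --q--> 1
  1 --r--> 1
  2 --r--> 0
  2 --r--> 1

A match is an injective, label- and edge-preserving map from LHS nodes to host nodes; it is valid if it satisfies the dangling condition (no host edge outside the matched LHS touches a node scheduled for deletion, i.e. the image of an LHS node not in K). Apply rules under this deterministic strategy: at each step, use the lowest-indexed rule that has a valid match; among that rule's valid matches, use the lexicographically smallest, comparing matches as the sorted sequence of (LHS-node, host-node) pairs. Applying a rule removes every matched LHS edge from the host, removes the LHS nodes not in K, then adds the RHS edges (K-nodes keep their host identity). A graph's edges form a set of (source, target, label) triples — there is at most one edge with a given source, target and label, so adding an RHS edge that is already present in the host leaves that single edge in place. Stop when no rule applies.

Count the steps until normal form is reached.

Answer: 2

Steps:
[0] host  ⇒  3 nodes, 8 edges  {0-q->0 0-p->1 0-p->2 1-p->0 1-q->1 1-r->1 2-r->0 2-r->1}
[1] R1 @ {0↦0, 1↦1, 2↦2}  ⇒  3 nodes, 5 edges  {0-q->0 0-p->1 0-p->2 1-r->1 2-r->1}
[2] R1 @ {0↦1, 1↦0, 2↦2}  ⇒  3 nodes, 2 edges  {0-p->2 1-r->1}
final graph: no rule applies after step 2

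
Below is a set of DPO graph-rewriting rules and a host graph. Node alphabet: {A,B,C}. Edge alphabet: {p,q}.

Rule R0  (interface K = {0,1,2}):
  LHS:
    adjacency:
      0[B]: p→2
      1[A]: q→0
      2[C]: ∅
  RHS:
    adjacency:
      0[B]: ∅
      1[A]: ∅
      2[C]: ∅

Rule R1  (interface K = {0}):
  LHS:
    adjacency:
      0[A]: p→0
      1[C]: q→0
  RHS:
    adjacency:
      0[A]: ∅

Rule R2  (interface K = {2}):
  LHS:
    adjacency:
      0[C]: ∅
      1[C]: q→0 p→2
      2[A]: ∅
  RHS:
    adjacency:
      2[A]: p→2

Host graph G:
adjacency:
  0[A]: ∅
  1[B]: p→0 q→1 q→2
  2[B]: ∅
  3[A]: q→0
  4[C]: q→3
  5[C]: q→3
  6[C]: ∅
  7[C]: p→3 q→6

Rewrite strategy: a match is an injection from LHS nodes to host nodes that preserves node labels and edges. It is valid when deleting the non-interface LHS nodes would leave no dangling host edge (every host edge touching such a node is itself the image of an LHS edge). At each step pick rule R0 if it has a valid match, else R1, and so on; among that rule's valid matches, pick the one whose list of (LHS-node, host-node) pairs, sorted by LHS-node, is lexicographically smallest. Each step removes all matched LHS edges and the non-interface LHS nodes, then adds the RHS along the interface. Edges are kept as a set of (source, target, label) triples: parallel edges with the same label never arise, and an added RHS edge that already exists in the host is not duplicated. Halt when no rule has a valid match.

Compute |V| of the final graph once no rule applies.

Answer: 5

Derivation:
[0] host  ⇒  8 nodes, 8 edges  {1-p->0 1-q->1 1-q->2 3-q->0 4-q->3 5-q->3 7-p->3 7-q->6}
[1] R2 @ {0↦6, 1↦7, 2↦3}  ⇒  6 nodes, 7 edges  {1-p->0 1-q->1 1-q->2 3-q->0 3-p->3 4-q->3 5-q->3}
[2] R1 @ {0↦3, 1↦4}  ⇒  5 nodes, 5 edges  {1-p->0 1-q->1 1-q->2 3-q->0 5-q->3}
normal form: no rule applies after step 2
NF nodes: {0:A, 1:B, 2:B, 3:A, 5:C}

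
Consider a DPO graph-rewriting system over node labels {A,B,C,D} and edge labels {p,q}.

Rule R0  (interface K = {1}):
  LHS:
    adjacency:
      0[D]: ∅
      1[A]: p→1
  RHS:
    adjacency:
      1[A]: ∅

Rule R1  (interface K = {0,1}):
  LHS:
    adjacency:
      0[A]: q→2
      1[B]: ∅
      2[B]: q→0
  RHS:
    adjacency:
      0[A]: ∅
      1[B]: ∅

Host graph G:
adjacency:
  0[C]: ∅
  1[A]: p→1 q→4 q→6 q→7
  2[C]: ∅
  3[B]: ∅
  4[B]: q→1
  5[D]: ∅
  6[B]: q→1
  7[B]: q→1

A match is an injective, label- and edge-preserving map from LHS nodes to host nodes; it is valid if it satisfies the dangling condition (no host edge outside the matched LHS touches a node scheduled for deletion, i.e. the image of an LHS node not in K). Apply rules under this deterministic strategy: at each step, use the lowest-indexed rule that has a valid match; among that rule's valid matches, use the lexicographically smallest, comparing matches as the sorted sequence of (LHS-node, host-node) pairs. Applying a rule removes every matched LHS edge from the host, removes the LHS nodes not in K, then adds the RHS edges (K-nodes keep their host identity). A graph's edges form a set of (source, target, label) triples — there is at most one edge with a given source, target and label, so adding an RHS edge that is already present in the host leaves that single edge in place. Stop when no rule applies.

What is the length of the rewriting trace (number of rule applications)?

Answer: 4

Derivation:
start.  V:8 E:7  edges: 1-p->1 1-q->4 1-q->6 1-q->7 4-q->1 6-q->1 7-q->1
1. fire R0 via {0↦5, 1↦1}  →  V:7 E:6  edges: 1-q->4 1-q->6 1-q->7 4-q->1 6-q->1 7-q->1
2. fire R1 via {0↦1, 1↦3, 2↦4}  →  V:6 E:4  edges: 1-q->6 1-q->7 6-q->1 7-q->1
3. fire R1 via {0↦1, 1↦3, 2↦6}  →  V:5 E:2  edges: 1-q->7 7-q->1
4. fire R1 via {0↦1, 1↦3, 2↦7}  →  V:4 E:0  edges: ∅
halt: no rule applies after step 4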